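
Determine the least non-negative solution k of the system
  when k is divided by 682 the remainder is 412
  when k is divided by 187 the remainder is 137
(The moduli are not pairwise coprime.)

gcd(682, 187) = 11 and 11 | (137 − 412), so the pair is consistent; merging gives k ≡ 5186 (mod 11594), where 11594 = lcm(682, 187).
The solution is unique modulo lcm(682, 187) = 11594.

5186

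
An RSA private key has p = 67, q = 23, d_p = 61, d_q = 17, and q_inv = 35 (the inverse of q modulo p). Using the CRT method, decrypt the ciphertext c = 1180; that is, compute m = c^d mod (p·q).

1307

m₁ = c^(d_p) mod p: c ≡ 41 (mod 67), and 41^61 mod 67 = 34.
m₂ = c^(d_q) mod q: c ≡ 7 (mod 23), and 7^17 mod 23 = 19.
h = q_inv·(m₁ − m₂) mod p = 35·(34 − 19) mod 67 = 56.
m = m₂ + h·q = 19 + 56·23 = 1307.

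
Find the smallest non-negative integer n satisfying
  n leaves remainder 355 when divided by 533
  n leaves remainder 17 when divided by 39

1421

Combine the congruences pairwise.
gcd(533, 39) = 13 and 13 | (17 − 355), so the pair is consistent; merging gives n ≡ 1421 (mod 1599), where 1599 = lcm(533, 39).
The solution is unique modulo lcm(533, 39) = 1599.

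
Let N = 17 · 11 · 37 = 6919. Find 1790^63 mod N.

Mod 17: 1790 ≡ 5; by Fermat, exponent reduces to 63 mod 16 = 15; 5^15 ≡ 7 (mod 17).
Mod 11: 1790 ≡ 8; by Fermat, exponent reduces to 63 mod 10 = 3; 8^3 ≡ 6 (mod 11).
Mod 37: 1790 ≡ 14; by Fermat, exponent reduces to 63 mod 36 = 27; 14^27 ≡ 6 (mod 37).
Combine by CRT: x ≡ 7 (mod 17), x ≡ 6 (mod 11), x ≡ 6 (mod 37) ⇒ x ≡ 6518 (mod 6919).

6518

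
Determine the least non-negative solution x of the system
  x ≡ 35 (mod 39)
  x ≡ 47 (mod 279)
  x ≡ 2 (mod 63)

Combine the congruences pairwise.
gcd(39, 279) = 3 and 3 | (47 − 35), so the pair is consistent; merging gives x ≡ 3116 (mod 3627), where 3627 = lcm(39, 279).
gcd(3627, 63) = 9 and 9 | (2 − 3116), so the pair is consistent; merging gives x ≡ 6743 (mod 25389), where 25389 = lcm(3627, 63).
The solution is unique modulo lcm(39, 279, 63) = 25389.

6743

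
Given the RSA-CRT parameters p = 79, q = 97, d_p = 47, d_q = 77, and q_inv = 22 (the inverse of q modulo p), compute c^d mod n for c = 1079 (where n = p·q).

2592

m₁ = c^(d_p) mod p: c ≡ 52 (mod 79), and 52^47 mod 79 = 64.
m₂ = c^(d_q) mod q: c ≡ 12 (mod 97), and 12^77 mod 97 = 70.
h = q_inv·(m₁ − m₂) mod p = 22·(64 − 70) mod 79 = 26.
m = m₂ + h·q = 70 + 26·97 = 2592.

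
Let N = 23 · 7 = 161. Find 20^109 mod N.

153

Mod 23: 20 ≡ 20; by Fermat, exponent reduces to 109 mod 22 = 21; 20^21 ≡ 15 (mod 23).
Mod 7: 20 ≡ 6; by Fermat, exponent reduces to 109 mod 6 = 1; 6^1 ≡ 6 (mod 7).
Combine by CRT: x ≡ 15 (mod 23), x ≡ 6 (mod 7) ⇒ x ≡ 153 (mod 161).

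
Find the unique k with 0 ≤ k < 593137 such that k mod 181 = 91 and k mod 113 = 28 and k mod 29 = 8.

The moduli are pairwise coprime; N = 181·113·29 = 593137.
N/181 = 3277; 3277 ≡ 19 (mod 181); 19·162 ≡ 1, so inverse 162.
N/113 = 5249; 5249 ≡ 51 (mod 113); 51·82 ≡ 1, so inverse 82.
N/29 = 20453; 20453 ≡ 8 (mod 29); 8·11 ≡ 1, so inverse 11.
k ≡ 91·3277·162 + 28·5249·82 + 8·20453·11 = 62161102.
62161102 mod 593137 = 474854.

474854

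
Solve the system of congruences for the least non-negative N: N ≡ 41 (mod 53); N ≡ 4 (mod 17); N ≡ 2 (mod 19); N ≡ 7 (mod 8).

The moduli are pairwise coprime; M = 53·17·19·8 = 136952.
M/53 = 2584; 2584 ≡ 40 (mod 53); 40·4 ≡ 1, so inverse 4.
M/17 = 8056; 8056 ≡ 15 (mod 17); 15·8 ≡ 1, so inverse 8.
M/19 = 7208; 7208 ≡ 7 (mod 19); 7·11 ≡ 1, so inverse 11.
M/8 = 17119; 17119 ≡ 7 (mod 8); 7·7 ≡ 1, so inverse 7.
N ≡ 41·2584·4 + 4·8056·8 + 2·7208·11 + 7·17119·7 = 1678975.
1678975 mod 136952 = 35551.

35551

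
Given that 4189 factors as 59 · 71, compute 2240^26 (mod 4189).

258

Mod 59: 2240 ≡ 57; 57^26 ≡ 22 (mod 59).
Mod 71: 2240 ≡ 39; 39^26 ≡ 45 (mod 71).
Combine by CRT: x ≡ 22 (mod 59), x ≡ 45 (mod 71) ⇒ x ≡ 258 (mod 4189).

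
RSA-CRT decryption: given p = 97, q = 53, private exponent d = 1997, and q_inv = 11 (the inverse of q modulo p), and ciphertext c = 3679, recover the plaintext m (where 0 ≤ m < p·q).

d_p = d mod (p−1) = 1997 mod 96 = 77; d_q = d mod (q−1) = 21.
m₁ = c^(d_p) mod p: c ≡ 90 (mod 97), and 90^77 mod 97 = 10.
m₂ = c^(d_q) mod q: c ≡ 22 (mod 53), and 22^21 mod 53 = 50.
h = q_inv·(m₁ − m₂) mod p = 11·(10 − 50) mod 97 = 45.
m = m₂ + h·q = 50 + 45·53 = 2435.

2435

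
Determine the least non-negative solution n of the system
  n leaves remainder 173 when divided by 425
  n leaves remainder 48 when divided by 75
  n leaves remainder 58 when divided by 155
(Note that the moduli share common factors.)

39273

gcd(425, 75) = 25 and 25 | (48 − 173), so the pair is consistent; merging gives n ≡ 1023 (mod 1275), where 1275 = lcm(425, 75).
gcd(1275, 155) = 5 and 5 | (58 − 1023), so the pair is consistent; merging gives n ≡ 39273 (mod 39525), where 39525 = lcm(1275, 155).
The solution is unique modulo lcm(425, 75, 155) = 39525.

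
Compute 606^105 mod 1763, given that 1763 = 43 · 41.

1549

Mod 43: 606 ≡ 4; by Fermat, exponent reduces to 105 mod 42 = 21; 4^21 ≡ 1 (mod 43).
Mod 41: 606 ≡ 32; by Fermat, exponent reduces to 105 mod 40 = 25; 32^25 ≡ 32 (mod 41).
Combine by CRT: x ≡ 1 (mod 43), x ≡ 32 (mod 41) ⇒ x ≡ 1549 (mod 1763).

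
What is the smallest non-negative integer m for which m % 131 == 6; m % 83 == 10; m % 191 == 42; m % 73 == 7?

131074938

The moduli are pairwise coprime; N = 131·83·191·73 = 151602239.
N/131 = 1157269; 1157269 ≡ 15 (mod 131); 15·35 ≡ 1, so inverse 35.
N/83 = 1826533; 1826533 ≡ 35 (mod 83); 35·19 ≡ 1, so inverse 19.
N/191 = 793729; 793729 ≡ 124 (mod 191); 124·57 ≡ 1, so inverse 57.
N/73 = 2076743; 2076743 ≡ 39 (mod 73); 39·15 ≡ 1, so inverse 15.
m ≡ 6·1157269·35 + 10·1826533·19 + 42·793729·57 + 7·2076743·15 = 2708313001.
2708313001 mod 151602239 = 131074938.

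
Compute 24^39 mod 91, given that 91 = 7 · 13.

83

Mod 7: 24 ≡ 3; by Fermat, exponent reduces to 39 mod 6 = 3; 3^3 ≡ 6 (mod 7).
Mod 13: 24 ≡ 11; by Fermat, exponent reduces to 39 mod 12 = 3; 11^3 ≡ 5 (mod 13).
Combine by CRT: x ≡ 6 (mod 7), x ≡ 5 (mod 13) ⇒ x ≡ 83 (mod 91).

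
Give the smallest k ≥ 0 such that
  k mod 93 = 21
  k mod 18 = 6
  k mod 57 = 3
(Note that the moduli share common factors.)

7926

Combine the congruences pairwise.
gcd(93, 18) = 3 and 3 | (6 − 21), so the pair is consistent; merging gives k ≡ 114 (mod 558), where 558 = lcm(93, 18).
gcd(558, 57) = 3 and 3 | (3 − 114), so the pair is consistent; merging gives k ≡ 7926 (mod 10602), where 10602 = lcm(558, 57).
The solution is unique modulo lcm(93, 18, 57) = 10602.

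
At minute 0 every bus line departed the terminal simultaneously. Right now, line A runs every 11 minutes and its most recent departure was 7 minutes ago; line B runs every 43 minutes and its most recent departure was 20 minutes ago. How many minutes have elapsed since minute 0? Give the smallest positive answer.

106

From t ≡ 7 (mod 11) write t = 7 + 11s. Substituting into t ≡ 20 (mod 43) gives 11s ≡ 13 (mod 43), and since 11⁻¹ ≡ 4 (mod 43), s ≡ 9. Hence t ≡ 7 + 11·9 = 106 (mod 473).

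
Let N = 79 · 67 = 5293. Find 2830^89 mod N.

Mod 79: 2830 ≡ 65; by Fermat, exponent reduces to 89 mod 78 = 11; 65^11 ≡ 52 (mod 79).
Mod 67: 2830 ≡ 16; by Fermat, exponent reduces to 89 mod 66 = 23; 16^23 ≡ 56 (mod 67).
Combine by CRT: x ≡ 52 (mod 79), x ≡ 56 (mod 67) ⇒ x ≡ 3607 (mod 5293).

3607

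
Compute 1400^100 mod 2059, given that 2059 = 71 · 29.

Mod 71: 1400 ≡ 51; by Fermat, exponent reduces to 100 mod 70 = 30; 51^30 ≡ 45 (mod 71).
Mod 29: 1400 ≡ 8; by Fermat, exponent reduces to 100 mod 28 = 16; 8^16 ≡ 23 (mod 29).
Combine by CRT: x ≡ 45 (mod 71), x ≡ 23 (mod 29) ⇒ x ≡ 400 (mod 2059).

400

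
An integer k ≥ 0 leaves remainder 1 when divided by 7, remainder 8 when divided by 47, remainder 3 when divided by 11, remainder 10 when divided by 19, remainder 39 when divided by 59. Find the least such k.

From k ≡ 1 (mod 7) write k = 1 + 7t. Substituting into k ≡ 8 (mod 47) gives 7t ≡ 7 (mod 47), and since 7⁻¹ ≡ 27 (mod 47), t ≡ 1. Hence k ≡ 1 + 7·1 = 8 (mod 329).
From k ≡ 8 (mod 329) write k = 8 + 329t. Substituting into k ≡ 3 (mod 11) gives 329t ≡ 6 (mod 11), and since 10⁻¹ ≡ 10 (mod 11), t ≡ 5. Hence k ≡ 8 + 329·5 = 1653 (mod 3619).
From k ≡ 1653 (mod 3619) write k = 1653 + 3619t. Substituting into k ≡ 10 (mod 19) gives 3619t ≡ 10 (mod 19), and since 9⁻¹ ≡ 17 (mod 19), t ≡ 18. Hence k ≡ 1653 + 3619·18 = 66795 (mod 68761).
From k ≡ 66795 (mod 68761) write k = 66795 + 68761t. Substituting into k ≡ 39 (mod 59) gives 68761t ≡ 32 (mod 59), and since 26⁻¹ ≡ 25 (mod 59), t ≡ 33. Hence k ≡ 66795 + 68761·33 = 2335908 (mod 4056899).

2335908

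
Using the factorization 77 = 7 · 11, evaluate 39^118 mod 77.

4

Mod 7: 39 ≡ 4; by Fermat, exponent reduces to 118 mod 6 = 4; 4^4 ≡ 4 (mod 7).
Mod 11: 39 ≡ 6; by Fermat, exponent reduces to 118 mod 10 = 8; 6^8 ≡ 4 (mod 11).
Combine by CRT: x ≡ 4 (mod 7), x ≡ 4 (mod 11) ⇒ x ≡ 4 (mod 77).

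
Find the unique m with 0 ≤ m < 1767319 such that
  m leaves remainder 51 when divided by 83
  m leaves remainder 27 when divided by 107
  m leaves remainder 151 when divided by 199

595161

Combine the congruences pairwise.
From m ≡ 51 (mod 83) write m = 51 + 83t. Substituting into m ≡ 27 (mod 107) gives 83t ≡ 83 (mod 107), and since 83⁻¹ ≡ 49 (mod 107), t ≡ 1. Hence m ≡ 51 + 83·1 = 134 (mod 8881).
From m ≡ 134 (mod 8881) write m = 134 + 8881t. Substituting into m ≡ 151 (mod 199) gives 8881t ≡ 17 (mod 199), and since 125⁻¹ ≡ 121 (mod 199), t ≡ 67. Hence m ≡ 134 + 8881·67 = 595161 (mod 1767319).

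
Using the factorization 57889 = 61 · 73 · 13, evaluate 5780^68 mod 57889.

2770

Mod 61: 5780 ≡ 46; by Fermat, exponent reduces to 68 mod 60 = 8; 46^8 ≡ 25 (mod 61).
Mod 73: 5780 ≡ 13; 13^68 ≡ 69 (mod 73).
Mod 13: 5780 ≡ 8; by Fermat, exponent reduces to 68 mod 12 = 8; 8^8 ≡ 1 (mod 13).
Combine by CRT: x ≡ 25 (mod 61), x ≡ 69 (mod 73), x ≡ 1 (mod 13) ⇒ x ≡ 2770 (mod 57889).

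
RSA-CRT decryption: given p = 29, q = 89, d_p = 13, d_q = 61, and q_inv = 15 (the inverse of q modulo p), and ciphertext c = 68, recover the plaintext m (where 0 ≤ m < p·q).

m₁ = c^(d_p) mod p: c ≡ 10 (mod 29), and 10^13 mod 29 = 26.
m₂ = c^(d_q) mod q: c ≡ 68 (mod 89), and 68^61 mod 89 = 40.
h = q_inv·(m₁ − m₂) mod p = 15·(26 − 40) mod 29 = 22.
m = m₂ + h·q = 40 + 22·89 = 1998.

1998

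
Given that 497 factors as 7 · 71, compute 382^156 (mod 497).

302

Mod 7: 382 ≡ 4; since 6 | 156, by Fermat 4^156 ≡ 1 (mod 7).
Mod 71: 382 ≡ 27; by Fermat, exponent reduces to 156 mod 70 = 16; 27^16 ≡ 18 (mod 71).
Combine by CRT: x ≡ 1 (mod 7), x ≡ 18 (mod 71) ⇒ x ≡ 302 (mod 497).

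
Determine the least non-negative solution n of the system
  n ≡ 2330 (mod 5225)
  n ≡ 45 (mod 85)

gcd(5225, 85) = 5 and 5 | (45 − 2330), so the pair is consistent; merging gives n ≡ 70255 (mod 88825), where 88825 = lcm(5225, 85).
The solution is unique modulo lcm(5225, 85) = 88825.

70255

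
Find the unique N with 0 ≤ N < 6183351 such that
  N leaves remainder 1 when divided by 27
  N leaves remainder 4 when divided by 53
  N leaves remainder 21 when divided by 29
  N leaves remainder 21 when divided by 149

3996946

The moduli are pairwise coprime; M = 27·53·29·149 = 6183351.
M/27 = 229013; 229013 ≡ 26 (mod 27); 26·26 ≡ 1, so inverse 26.
M/53 = 116667; 116667 ≡ 14 (mod 53); 14·19 ≡ 1, so inverse 19.
M/29 = 213219; 213219 ≡ 11 (mod 29); 11·8 ≡ 1, so inverse 8.
M/149 = 41499; 41499 ≡ 77 (mod 149); 77·60 ≡ 1, so inverse 60.
N ≡ 1·229013·26 + 4·116667·19 + 21·213219·8 + 21·41499·60 = 102930562.
102930562 mod 6183351 = 3996946.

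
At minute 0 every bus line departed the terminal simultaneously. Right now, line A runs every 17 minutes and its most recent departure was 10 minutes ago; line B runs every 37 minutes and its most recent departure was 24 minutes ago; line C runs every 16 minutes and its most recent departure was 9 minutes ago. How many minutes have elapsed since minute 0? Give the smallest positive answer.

The moduli are pairwise coprime; N = 17·37·16 = 10064.
N/17 = 592; 592 ≡ 14 (mod 17); 14·11 ≡ 1, so inverse 11.
N/37 = 272; 272 ≡ 13 (mod 37); 13·20 ≡ 1, so inverse 20.
N/16 = 629; 629 ≡ 5 (mod 16); 5·13 ≡ 1, so inverse 13.
t ≡ 10·592·11 + 24·272·20 + 9·629·13 = 269273.
269273 mod 10064 = 7609.

7609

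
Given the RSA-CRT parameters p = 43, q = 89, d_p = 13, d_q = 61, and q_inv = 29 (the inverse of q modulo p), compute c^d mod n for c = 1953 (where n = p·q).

1878

m₁ = c^(d_p) mod p: c ≡ 18 (mod 43), and 18^13 mod 43 = 29.
m₂ = c^(d_q) mod q: c ≡ 84 (mod 89), and 84^61 mod 89 = 9.
h = q_inv·(m₁ − m₂) mod p = 29·(29 − 9) mod 43 = 21.
m = m₂ + h·q = 9 + 21·89 = 1878.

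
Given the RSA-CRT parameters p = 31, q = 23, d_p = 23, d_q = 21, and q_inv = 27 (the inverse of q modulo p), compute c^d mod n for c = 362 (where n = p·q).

m₁ = c^(d_p) mod p: c ≡ 21 (mod 31), and 21^23 mod 31 = 17.
m₂ = c^(d_q) mod q: c ≡ 17 (mod 23), and 17^21 mod 23 = 19.
h = q_inv·(m₁ − m₂) mod p = 27·(17 − 19) mod 31 = 8.
m = m₂ + h·q = 19 + 8·23 = 203.

203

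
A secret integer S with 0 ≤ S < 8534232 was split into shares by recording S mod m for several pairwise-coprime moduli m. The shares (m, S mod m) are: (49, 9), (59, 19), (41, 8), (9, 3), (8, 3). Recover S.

The moduli are pairwise coprime; N = 49·59·41·9·8 = 8534232.
N/49 = 174168; 174168 ≡ 22 (mod 49); 22·29 ≡ 1, so inverse 29.
N/59 = 144648; 144648 ≡ 39 (mod 59); 39·56 ≡ 1, so inverse 56.
N/41 = 208152; 208152 ≡ 36 (mod 41); 36·8 ≡ 1, so inverse 8.
N/9 = 948248; 948248 ≡ 8 (mod 9); 8·8 ≡ 1, so inverse 8.
N/8 = 1066779; 1066779 ≡ 3 (mod 8); 3·3 ≡ 1, so inverse 3.
S ≡ 9·174168·29 + 19·144648·56 + 8·208152·8 + 3·948248·8 + 3·1066779·3 = 245044011.
245044011 mod 8534232 = 6085515.

6085515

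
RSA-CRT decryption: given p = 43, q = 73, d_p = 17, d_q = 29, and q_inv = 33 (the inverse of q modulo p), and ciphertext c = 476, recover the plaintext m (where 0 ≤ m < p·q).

1101

m₁ = c^(d_p) mod p: c ≡ 3 (mod 43), and 3^17 mod 43 = 26.
m₂ = c^(d_q) mod q: c ≡ 38 (mod 73), and 38^29 mod 73 = 6.
h = q_inv·(m₁ − m₂) mod p = 33·(26 − 6) mod 43 = 15.
m = m₂ + h·q = 6 + 15·73 = 1101.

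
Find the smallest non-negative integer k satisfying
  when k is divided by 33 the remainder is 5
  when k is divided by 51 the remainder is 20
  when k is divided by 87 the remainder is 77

10169

gcd(33, 51) = 3 and 3 | (20 − 5), so the pair is consistent; merging gives k ≡ 71 (mod 561), where 561 = lcm(33, 51).
gcd(561, 87) = 3 and 3 | (77 − 71), so the pair is consistent; merging gives k ≡ 10169 (mod 16269), where 16269 = lcm(561, 87).
The solution is unique modulo lcm(33, 51, 87) = 16269.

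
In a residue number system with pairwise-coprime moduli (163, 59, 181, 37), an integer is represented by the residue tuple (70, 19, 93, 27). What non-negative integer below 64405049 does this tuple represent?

7413310

From x ≡ 70 (mod 163) write x = 70 + 163t. Substituting into x ≡ 19 (mod 59) gives 163t ≡ 8 (mod 59), and since 45⁻¹ ≡ 21 (mod 59), t ≡ 50. Hence x ≡ 70 + 163·50 = 8220 (mod 9617).
From x ≡ 8220 (mod 9617) write x = 8220 + 9617t. Substituting into x ≡ 93 (mod 181) gives 9617t ≡ 18 (mod 181), and since 24⁻¹ ≡ 83 (mod 181), t ≡ 46. Hence x ≡ 8220 + 9617·46 = 450602 (mod 1740677).
From x ≡ 450602 (mod 1740677) write x = 450602 + 1740677t. Substituting into x ≡ 27 (mod 37) gives 1740677t ≡ 11 (mod 37), and since 12⁻¹ ≡ 34 (mod 37), t ≡ 4. Hence x ≡ 450602 + 1740677·4 = 7413310 (mod 64405049).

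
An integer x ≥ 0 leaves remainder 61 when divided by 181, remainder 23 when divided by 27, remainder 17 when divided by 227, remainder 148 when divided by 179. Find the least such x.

12270956

The moduli are pairwise coprime; N = 181·27·227·179 = 198573471.
N/181 = 1097091; 1097091 ≡ 50 (mod 181); 50·105 ≡ 1, so inverse 105.
N/27 = 7354573; 7354573 ≡ 16 (mod 27); 16·22 ≡ 1, so inverse 22.
N/227 = 874773; 874773 ≡ 142 (mod 227); 142·8 ≡ 1, so inverse 8.
N/179 = 1109349; 1109349 ≡ 86 (mod 179); 86·102 ≡ 1, so inverse 102.
x ≡ 61·1097091·105 + 23·7354573·22 + 17·874773·8 + 148·1109349·102 = 27613983425.
27613983425 mod 198573471 = 12270956.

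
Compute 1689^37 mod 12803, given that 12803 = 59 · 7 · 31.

Mod 59: 1689 ≡ 37; 37^37 ≡ 32 (mod 59).
Mod 7: 1689 ≡ 2; by Fermat, exponent reduces to 37 mod 6 = 1; 2^1 ≡ 2 (mod 7).
Mod 31: 1689 ≡ 15; by Fermat, exponent reduces to 37 mod 30 = 7; 15^7 ≡ 23 (mod 31).
Combine by CRT: x ≡ 32 (mod 59), x ≡ 2 (mod 7), x ≡ 23 (mod 31) ⇒ x ≡ 9354 (mod 12803).

9354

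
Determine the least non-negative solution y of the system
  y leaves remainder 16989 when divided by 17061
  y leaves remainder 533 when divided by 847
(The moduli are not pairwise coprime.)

gcd(17061, 847) = 121 and 121 | (533 − 16989), so the pair is consistent; merging gives y ≡ 85233 (mod 119427), where 119427 = lcm(17061, 847).
The solution is unique modulo lcm(17061, 847) = 119427.

85233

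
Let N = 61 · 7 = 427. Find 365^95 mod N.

365

Mod 61: 365 ≡ 60; by Fermat, exponent reduces to 95 mod 60 = 35; 60^35 ≡ 60 (mod 61).
Mod 7: 365 ≡ 1; by Fermat, exponent reduces to 95 mod 6 = 5; 1^5 ≡ 1 (mod 7).
Combine by CRT: x ≡ 60 (mod 61), x ≡ 1 (mod 7) ⇒ x ≡ 365 (mod 427).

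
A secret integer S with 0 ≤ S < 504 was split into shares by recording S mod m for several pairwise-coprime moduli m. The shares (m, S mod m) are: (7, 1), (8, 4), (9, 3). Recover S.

372

The moduli are pairwise coprime; N = 7·8·9 = 504.
N/7 = 72; 72 ≡ 2 (mod 7); 2·4 ≡ 1, so inverse 4.
N/8 = 63; 63 ≡ 7 (mod 8); 7·7 ≡ 1, so inverse 7.
N/9 = 56; 56 ≡ 2 (mod 9); 2·5 ≡ 1, so inverse 5.
S ≡ 1·72·4 + 4·63·7 + 3·56·5 = 2892.
2892 mod 504 = 372.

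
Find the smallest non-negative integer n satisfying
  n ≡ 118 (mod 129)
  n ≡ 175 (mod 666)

18823

gcd(129, 666) = 3 and 3 | (175 − 118), so the pair is consistent; merging gives n ≡ 18823 (mod 28638), where 28638 = lcm(129, 666).
The solution is unique modulo lcm(129, 666) = 28638.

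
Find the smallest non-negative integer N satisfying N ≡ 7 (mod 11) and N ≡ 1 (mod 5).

51

Combine the congruences pairwise.
From N ≡ 7 (mod 11) write N = 7 + 11t. Substituting into N ≡ 1 (mod 5) gives 11t ≡ 4 (mod 5), and since 1⁻¹ ≡ 1 (mod 5), t ≡ 4. Hence N ≡ 7 + 11·4 = 51 (mod 55).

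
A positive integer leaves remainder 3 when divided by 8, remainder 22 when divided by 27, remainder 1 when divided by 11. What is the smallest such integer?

859

The moduli are pairwise coprime; N = 8·27·11 = 2376.
N/8 = 297; 297 ≡ 1 (mod 8), inverse 1.
N/27 = 88; 88 ≡ 7 (mod 27); 7·4 ≡ 1, so inverse 4.
N/11 = 216; 216 ≡ 7 (mod 11); 7·8 ≡ 1, so inverse 8.
m ≡ 3·297·1 + 22·88·4 + 1·216·8 = 10363.
10363 mod 2376 = 859.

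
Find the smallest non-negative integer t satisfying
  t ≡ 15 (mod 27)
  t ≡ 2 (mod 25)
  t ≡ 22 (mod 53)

20427

From t ≡ 15 (mod 27) write t = 15 + 27s. Substituting into t ≡ 2 (mod 25) gives 27s ≡ 12 (mod 25), and since 2⁻¹ ≡ 13 (mod 25), s ≡ 6. Hence t ≡ 15 + 27·6 = 177 (mod 675).
From t ≡ 177 (mod 675) write t = 177 + 675s. Substituting into t ≡ 22 (mod 53) gives 675s ≡ 4 (mod 53), and since 39⁻¹ ≡ 34 (mod 53), s ≡ 30. Hence t ≡ 177 + 675·30 = 20427 (mod 35775).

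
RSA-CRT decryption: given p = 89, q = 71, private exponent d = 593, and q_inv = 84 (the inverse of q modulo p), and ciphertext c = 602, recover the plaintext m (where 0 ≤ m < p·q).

1530

d_p = d mod (p−1) = 593 mod 88 = 65; d_q = d mod (q−1) = 33.
m₁ = c^(d_p) mod p: c ≡ 68 (mod 89), and 68^65 mod 89 = 17.
m₂ = c^(d_q) mod q: c ≡ 34 (mod 71), and 34^33 mod 71 = 39.
h = q_inv·(m₁ − m₂) mod p = 84·(17 − 39) mod 89 = 21.
m = m₂ + h·q = 39 + 21·71 = 1530.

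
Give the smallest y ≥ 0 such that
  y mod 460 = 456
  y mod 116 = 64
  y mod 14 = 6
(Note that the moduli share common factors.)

gcd(460, 116) = 4 and 4 | (64 − 456), so the pair is consistent; merging gives y ≡ 5516 (mod 13340), where 13340 = lcm(460, 116).
gcd(13340, 14) = 2 and 2 | (6 − 5516), so the pair is consistent; merging gives y ≡ 58876 (mod 93380), where 93380 = lcm(13340, 14).
The solution is unique modulo lcm(460, 116, 14) = 93380.

58876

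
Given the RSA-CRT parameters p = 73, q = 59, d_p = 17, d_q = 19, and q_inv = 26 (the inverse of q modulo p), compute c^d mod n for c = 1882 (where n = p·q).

m₁ = c^(d_p) mod p: c ≡ 57 (mod 73), and 57^17 mod 73 = 41.
m₂ = c^(d_q) mod q: c ≡ 53 (mod 59), and 53^19 mod 59 = 25.
h = q_inv·(m₁ − m₂) mod p = 26·(41 − 25) mod 73 = 51.
m = m₂ + h·q = 25 + 51·59 = 3034.

3034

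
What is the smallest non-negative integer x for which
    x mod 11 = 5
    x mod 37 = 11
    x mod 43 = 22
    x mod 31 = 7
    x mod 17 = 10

6419363

From x ≡ 5 (mod 11) write x = 5 + 11t. Substituting into x ≡ 11 (mod 37) gives 11t ≡ 6 (mod 37), and since 11⁻¹ ≡ 27 (mod 37), t ≡ 14. Hence x ≡ 5 + 11·14 = 159 (mod 407).
From x ≡ 159 (mod 407) write x = 159 + 407t. Substituting into x ≡ 22 (mod 43) gives 407t ≡ 35 (mod 43), and since 20⁻¹ ≡ 28 (mod 43), t ≡ 34. Hence x ≡ 159 + 407·34 = 13997 (mod 17501).
From x ≡ 13997 (mod 17501) write x = 13997 + 17501t. Substituting into x ≡ 7 (mod 31) gives 17501t ≡ 22 (mod 31), and since 17⁻¹ ≡ 11 (mod 31), t ≡ 25. Hence x ≡ 13997 + 17501·25 = 451522 (mod 542531).
From x ≡ 451522 (mod 542531) write x = 451522 + 542531t. Substituting into x ≡ 10 (mod 17) gives 542531t ≡ 8 (mod 17), and since 10⁻¹ ≡ 12 (mod 17), t ≡ 11. Hence x ≡ 451522 + 542531·11 = 6419363 (mod 9223027).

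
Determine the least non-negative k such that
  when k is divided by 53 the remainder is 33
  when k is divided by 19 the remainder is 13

298

From k ≡ 33 (mod 53) write k = 33 + 53t. Substituting into k ≡ 13 (mod 19) gives 53t ≡ 18 (mod 19), and since 15⁻¹ ≡ 14 (mod 19), t ≡ 5. Hence k ≡ 33 + 53·5 = 298 (mod 1007).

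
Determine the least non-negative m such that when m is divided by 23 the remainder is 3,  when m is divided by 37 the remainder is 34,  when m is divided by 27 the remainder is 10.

18127

The moduli are pairwise coprime; N = 23·37·27 = 22977.
N/23 = 999; 999 ≡ 10 (mod 23); 10·7 ≡ 1, so inverse 7.
N/37 = 621; 621 ≡ 29 (mod 37); 29·23 ≡ 1, so inverse 23.
N/27 = 851; 851 ≡ 14 (mod 27); 14·2 ≡ 1, so inverse 2.
m ≡ 3·999·7 + 34·621·23 + 10·851·2 = 523621.
523621 mod 22977 = 18127.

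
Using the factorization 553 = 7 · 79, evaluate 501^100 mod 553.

Mod 7: 501 ≡ 4; by Fermat, exponent reduces to 100 mod 6 = 4; 4^4 ≡ 4 (mod 7).
Mod 79: 501 ≡ 27; by Fermat, exponent reduces to 100 mod 78 = 22; 27^22 ≡ 10 (mod 79).
Combine by CRT: x ≡ 4 (mod 7), x ≡ 10 (mod 79) ⇒ x ≡ 326 (mod 553).

326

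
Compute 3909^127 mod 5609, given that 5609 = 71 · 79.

Mod 71: 3909 ≡ 4; by Fermat, exponent reduces to 127 mod 70 = 57; 4^57 ≡ 15 (mod 71).
Mod 79: 3909 ≡ 38; by Fermat, exponent reduces to 127 mod 78 = 49; 38^49 ≡ 67 (mod 79).
Combine by CRT: x ≡ 15 (mod 71), x ≡ 67 (mod 79) ⇒ x ≡ 2358 (mod 5609).

2358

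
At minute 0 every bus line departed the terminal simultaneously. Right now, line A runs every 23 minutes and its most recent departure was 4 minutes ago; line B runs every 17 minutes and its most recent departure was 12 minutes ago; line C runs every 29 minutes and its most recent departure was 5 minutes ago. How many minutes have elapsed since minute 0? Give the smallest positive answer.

The moduli are pairwise coprime; N = 23·17·29 = 11339.
N/23 = 493; 493 ≡ 10 (mod 23); 10·7 ≡ 1, so inverse 7.
N/17 = 667; 667 ≡ 4 (mod 17); 4·13 ≡ 1, so inverse 13.
N/29 = 391; 391 ≡ 14 (mod 29); 14·27 ≡ 1, so inverse 27.
t ≡ 4·493·7 + 12·667·13 + 5·391·27 = 170641.
170641 mod 11339 = 556.

556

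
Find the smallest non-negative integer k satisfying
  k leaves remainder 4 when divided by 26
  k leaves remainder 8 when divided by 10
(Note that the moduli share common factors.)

gcd(26, 10) = 2 and 2 | (8 − 4), so the pair is consistent; merging gives k ≡ 108 (mod 130), where 130 = lcm(26, 10).
The solution is unique modulo lcm(26, 10) = 130.

108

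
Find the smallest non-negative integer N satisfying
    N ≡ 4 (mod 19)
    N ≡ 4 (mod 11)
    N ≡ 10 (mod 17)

The moduli are pairwise coprime; M = 19·11·17 = 3553.
M/19 = 187; 187 ≡ 16 (mod 19); 16·6 ≡ 1, so inverse 6.
M/11 = 323; 323 ≡ 4 (mod 11); 4·3 ≡ 1, so inverse 3.
M/17 = 209; 209 ≡ 5 (mod 17); 5·7 ≡ 1, so inverse 7.
N ≡ 4·187·6 + 4·323·3 + 10·209·7 = 22994.
22994 mod 3553 = 1676.

1676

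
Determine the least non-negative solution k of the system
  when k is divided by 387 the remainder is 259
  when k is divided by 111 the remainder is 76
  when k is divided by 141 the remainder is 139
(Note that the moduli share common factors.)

Combine the congruences pairwise.
gcd(387, 111) = 3 and 3 | (76 − 259), so the pair is consistent; merging gives k ≡ 4516 (mod 14319), where 14319 = lcm(387, 111).
gcd(14319, 141) = 3 and 3 | (139 − 4516), so the pair is consistent; merging gives k ≡ 262258 (mod 672993), where 672993 = lcm(14319, 141).
The solution is unique modulo lcm(387, 111, 141) = 672993.

262258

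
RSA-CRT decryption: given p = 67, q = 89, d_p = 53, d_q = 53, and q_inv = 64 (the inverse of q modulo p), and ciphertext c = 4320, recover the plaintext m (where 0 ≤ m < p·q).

5228

m₁ = c^(d_p) mod p: c ≡ 32 (mod 67), and 32^53 mod 67 = 2.
m₂ = c^(d_q) mod q: c ≡ 48 (mod 89), and 48^53 mod 89 = 66.
h = q_inv·(m₁ − m₂) mod p = 64·(2 − 66) mod 67 = 58.
m = m₂ + h·q = 66 + 58·89 = 5228.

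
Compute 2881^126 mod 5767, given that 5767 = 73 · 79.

5156

Mod 73: 2881 ≡ 34; by Fermat, exponent reduces to 126 mod 72 = 54; 34^54 ≡ 46 (mod 73).
Mod 79: 2881 ≡ 37; by Fermat, exponent reduces to 126 mod 78 = 48; 37^48 ≡ 21 (mod 79).
Combine by CRT: x ≡ 46 (mod 73), x ≡ 21 (mod 79) ⇒ x ≡ 5156 (mod 5767).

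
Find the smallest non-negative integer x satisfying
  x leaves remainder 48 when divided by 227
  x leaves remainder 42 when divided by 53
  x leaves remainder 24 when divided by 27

The moduli are pairwise coprime; N = 227·53·27 = 324837.
N/227 = 1431; 1431 ≡ 69 (mod 227); 69·102 ≡ 1, so inverse 102.
N/53 = 6129; 6129 ≡ 34 (mod 53); 34·39 ≡ 1, so inverse 39.
N/27 = 12031; 12031 ≡ 16 (mod 27); 16·22 ≡ 1, so inverse 22.
x ≡ 48·1431·102 + 42·6129·39 + 24·12031·22 = 23397846.
23397846 mod 324837 = 9582.

9582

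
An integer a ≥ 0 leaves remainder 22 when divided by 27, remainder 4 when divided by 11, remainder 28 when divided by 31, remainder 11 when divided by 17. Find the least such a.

The moduli are pairwise coprime; N = 27·11·31·17 = 156519.
N/27 = 5797; 5797 ≡ 19 (mod 27); 19·10 ≡ 1, so inverse 10.
N/11 = 14229; 14229 ≡ 6 (mod 11); 6·2 ≡ 1, so inverse 2.
N/31 = 5049; 5049 ≡ 27 (mod 31); 27·23 ≡ 1, so inverse 23.
N/17 = 9207; 9207 ≡ 10 (mod 17); 10·12 ≡ 1, so inverse 12.
a ≡ 22·5797·10 + 4·14229·2 + 28·5049·23 + 11·9207·12 = 5856052.
5856052 mod 156519 = 64849.

64849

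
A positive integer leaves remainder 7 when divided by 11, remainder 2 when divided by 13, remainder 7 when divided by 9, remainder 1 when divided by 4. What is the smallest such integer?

The moduli are pairwise coprime; M = 11·13·9·4 = 5148.
M/11 = 468; 468 ≡ 6 (mod 11); 6·2 ≡ 1, so inverse 2.
M/13 = 396; 396 ≡ 6 (mod 13); 6·11 ≡ 1, so inverse 11.
M/9 = 572; 572 ≡ 5 (mod 9); 5·2 ≡ 1, so inverse 2.
M/4 = 1287; 1287 ≡ 3 (mod 4); 3·3 ≡ 1, so inverse 3.
n ≡ 7·468·2 + 2·396·11 + 7·572·2 + 1·1287·3 = 27133.
27133 mod 5148 = 1393.

1393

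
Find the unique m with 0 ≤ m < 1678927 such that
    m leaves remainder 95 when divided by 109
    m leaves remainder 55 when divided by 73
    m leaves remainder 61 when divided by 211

From m ≡ 95 (mod 109) write m = 95 + 109t. Substituting into m ≡ 55 (mod 73) gives 109t ≡ 33 (mod 73), and since 36⁻¹ ≡ 71 (mod 73), t ≡ 7. Hence m ≡ 95 + 109·7 = 858 (mod 7957).
From m ≡ 858 (mod 7957) write m = 858 + 7957t. Substituting into m ≡ 61 (mod 211) gives 7957t ≡ 47 (mod 211), and since 150⁻¹ ≡ 83 (mod 211), t ≡ 103. Hence m ≡ 858 + 7957·103 = 820429 (mod 1678927).

820429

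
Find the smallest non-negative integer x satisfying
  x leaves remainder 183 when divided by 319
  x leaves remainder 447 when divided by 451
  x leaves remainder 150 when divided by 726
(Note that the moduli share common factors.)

718890

gcd(319, 451) = 11 and 11 | (447 − 183), so the pair is consistent; merging gives x ≡ 12624 (mod 13079), where 13079 = lcm(319, 451).
gcd(13079, 726) = 11 and 11 | (150 − 12624), so the pair is consistent; merging gives x ≡ 718890 (mod 863214), where 863214 = lcm(13079, 726).
The solution is unique modulo lcm(319, 451, 726) = 863214.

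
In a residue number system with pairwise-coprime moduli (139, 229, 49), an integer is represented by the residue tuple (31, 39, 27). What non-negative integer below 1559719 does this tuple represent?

350867

Combine the congruences pairwise.
From x ≡ 31 (mod 139) write x = 31 + 139t. Substituting into x ≡ 39 (mod 229) gives 139t ≡ 8 (mod 229), and since 139⁻¹ ≡ 201 (mod 229), t ≡ 5. Hence x ≡ 31 + 139·5 = 726 (mod 31831).
From x ≡ 726 (mod 31831) write x = 726 + 31831t. Substituting into x ≡ 27 (mod 49) gives 31831t ≡ 36 (mod 49), and since 30⁻¹ ≡ 18 (mod 49), t ≡ 11. Hence x ≡ 726 + 31831·11 = 350867 (mod 1559719).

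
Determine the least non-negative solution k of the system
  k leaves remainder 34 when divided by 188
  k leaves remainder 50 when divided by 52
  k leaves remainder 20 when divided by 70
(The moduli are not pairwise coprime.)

gcd(188, 52) = 4 and 4 | (50 − 34), so the pair is consistent; merging gives k ≡ 1350 (mod 2444), where 2444 = lcm(188, 52).
gcd(2444, 70) = 2 and 2 | (20 − 1350), so the pair is consistent; merging gives k ≡ 1350 (mod 85540), where 85540 = lcm(2444, 70).
The solution is unique modulo lcm(188, 52, 70) = 85540.

1350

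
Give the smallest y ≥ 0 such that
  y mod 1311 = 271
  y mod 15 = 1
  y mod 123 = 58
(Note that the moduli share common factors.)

gcd(1311, 15) = 3 and 3 | (1 − 271), so the pair is consistent; merging gives y ≡ 271 (mod 6555), where 6555 = lcm(1311, 15).
gcd(6555, 123) = 3 and 3 | (58 − 271), so the pair is consistent; merging gives y ≡ 118261 (mod 268755), where 268755 = lcm(6555, 123).
The solution is unique modulo lcm(1311, 15, 123) = 268755.

118261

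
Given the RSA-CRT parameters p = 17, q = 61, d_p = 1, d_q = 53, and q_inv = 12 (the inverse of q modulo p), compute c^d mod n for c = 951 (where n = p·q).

798

m₁ = c^(d_p) mod p: c ≡ 16 (mod 17), and 16^1 mod 17 = 16.
m₂ = c^(d_q) mod q: c ≡ 36 (mod 61), and 36^53 mod 61 = 5.
h = q_inv·(m₁ − m₂) mod p = 12·(16 − 5) mod 17 = 13.
m = m₂ + h·q = 5 + 13·61 = 798.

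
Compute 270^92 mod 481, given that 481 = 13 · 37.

Mod 13: 270 ≡ 10; by Fermat, exponent reduces to 92 mod 12 = 8; 10^8 ≡ 9 (mod 13).
Mod 37: 270 ≡ 11; by Fermat, exponent reduces to 92 mod 36 = 20; 11^20 ≡ 10 (mod 37).
Combine by CRT: x ≡ 9 (mod 13), x ≡ 10 (mod 37) ⇒ x ≡ 269 (mod 481).

269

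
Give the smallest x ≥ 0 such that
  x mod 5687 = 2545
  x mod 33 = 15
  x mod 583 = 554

707733

Combine the congruences pairwise.
gcd(5687, 33) = 11 and 11 | (15 − 2545), so the pair is consistent; merging gives x ≡ 8232 (mod 17061), where 17061 = lcm(5687, 33).
gcd(17061, 583) = 11 and 11 | (554 − 8232), so the pair is consistent; merging gives x ≡ 707733 (mod 904233), where 904233 = lcm(17061, 583).
The solution is unique modulo lcm(5687, 33, 583) = 904233.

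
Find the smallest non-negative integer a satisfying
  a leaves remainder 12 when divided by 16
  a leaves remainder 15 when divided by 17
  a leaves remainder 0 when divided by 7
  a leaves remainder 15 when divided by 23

16828

Combine the congruences pairwise.
From a ≡ 12 (mod 16) write a = 12 + 16t. Substituting into a ≡ 15 (mod 17) gives 16t ≡ 3 (mod 17), and since 16⁻¹ ≡ 16 (mod 17), t ≡ 14. Hence a ≡ 12 + 16·14 = 236 (mod 272).
From a ≡ 236 (mod 272) write a = 236 + 272t. Substituting into a ≡ 0 (mod 7) gives 272t ≡ 2 (mod 7), and since 6⁻¹ ≡ 6 (mod 7), t ≡ 5. Hence a ≡ 236 + 272·5 = 1596 (mod 1904).
From a ≡ 1596 (mod 1904) write a = 1596 + 1904t. Substituting into a ≡ 15 (mod 23) gives 1904t ≡ 6 (mod 23), and since 18⁻¹ ≡ 9 (mod 23), t ≡ 8. Hence a ≡ 1596 + 1904·8 = 16828 (mod 43792).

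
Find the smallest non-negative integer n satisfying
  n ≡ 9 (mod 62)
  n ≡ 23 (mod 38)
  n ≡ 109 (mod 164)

gcd(62, 38) = 2 and 2 | (23 − 9), so the pair is consistent; merging gives n ≡ 1125 (mod 1178), where 1178 = lcm(62, 38).
gcd(1178, 164) = 2 and 2 | (109 − 1125), so the pair is consistent; merging gives n ≡ 83585 (mod 96596), where 96596 = lcm(1178, 164).
The solution is unique modulo lcm(62, 38, 164) = 96596.

83585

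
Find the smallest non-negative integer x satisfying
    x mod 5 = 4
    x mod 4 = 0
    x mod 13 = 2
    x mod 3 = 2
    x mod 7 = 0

The moduli are pairwise coprime; N = 5·4·13·3·7 = 5460.
N/5 = 1092; 1092 ≡ 2 (mod 5); 2·3 ≡ 1, so inverse 3.
N/4 = 1365; 1365 ≡ 1 (mod 4), inverse 1.
N/13 = 420; 420 ≡ 4 (mod 13); 4·10 ≡ 1, so inverse 10.
N/3 = 1820; 1820 ≡ 2 (mod 3); 2·2 ≡ 1, so inverse 2.
N/7 = 780; 780 ≡ 3 (mod 7); 3·5 ≡ 1, so inverse 5.
x ≡ 4·1092·3 + 0·1365·1 + 2·420·10 + 2·1820·2 + 0·780·5 = 28784.
28784 mod 5460 = 1484.

1484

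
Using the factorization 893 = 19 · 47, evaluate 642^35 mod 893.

90

Mod 19: 642 ≡ 15; by Fermat, exponent reduces to 35 mod 18 = 17; 15^17 ≡ 14 (mod 19).
Mod 47: 642 ≡ 31; 31^35 ≡ 43 (mod 47).
Combine by CRT: x ≡ 14 (mod 19), x ≡ 43 (mod 47) ⇒ x ≡ 90 (mod 893).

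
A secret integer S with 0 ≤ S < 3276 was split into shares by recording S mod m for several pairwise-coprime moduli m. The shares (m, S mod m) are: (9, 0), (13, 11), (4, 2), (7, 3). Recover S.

The moduli are pairwise coprime; N = 9·13·4·7 = 3276.
N/9 = 364; 364 ≡ 4 (mod 9); 4·7 ≡ 1, so inverse 7.
N/13 = 252; 252 ≡ 5 (mod 13); 5·8 ≡ 1, so inverse 8.
N/4 = 819; 819 ≡ 3 (mod 4); 3·3 ≡ 1, so inverse 3.
N/7 = 468; 468 ≡ 6 (mod 7); 6·6 ≡ 1, so inverse 6.
S ≡ 0·364·7 + 11·252·8 + 2·819·3 + 3·468·6 = 35514.
35514 mod 3276 = 2754.

2754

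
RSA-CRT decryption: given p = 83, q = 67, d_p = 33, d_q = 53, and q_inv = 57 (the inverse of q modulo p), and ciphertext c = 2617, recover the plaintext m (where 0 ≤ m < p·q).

m₁ = c^(d_p) mod p: c ≡ 44 (mod 83), and 44^33 mod 83 = 31.
m₂ = c^(d_q) mod q: c ≡ 4 (mod 67), and 4^53 mod 67 = 6.
h = q_inv·(m₁ − m₂) mod p = 57·(31 − 6) mod 83 = 14.
m = m₂ + h·q = 6 + 14·67 = 944.

944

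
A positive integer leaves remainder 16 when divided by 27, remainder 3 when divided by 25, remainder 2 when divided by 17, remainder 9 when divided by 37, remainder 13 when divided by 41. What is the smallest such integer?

The moduli are pairwise coprime; N = 27·25·17·37·41 = 17407575.
N/27 = 644725; 644725 ≡ 19 (mod 27); 19·10 ≡ 1, so inverse 10.
N/25 = 696303; 696303 ≡ 3 (mod 25); 3·17 ≡ 1, so inverse 17.
N/17 = 1023975; 1023975 ≡ 14 (mod 17); 14·11 ≡ 1, so inverse 11.
N/37 = 470475; 470475 ≡ 20 (mod 37); 20·13 ≡ 1, so inverse 13.
N/41 = 424575; 424575 ≡ 20 (mod 41); 20·39 ≡ 1, so inverse 39.
t ≡ 16·644725·10 + 3·696303·17 + 2·1023975·11 + 9·470475·13 + 13·424575·39 = 431500003.
431500003 mod 17407575 = 13718203.

13718203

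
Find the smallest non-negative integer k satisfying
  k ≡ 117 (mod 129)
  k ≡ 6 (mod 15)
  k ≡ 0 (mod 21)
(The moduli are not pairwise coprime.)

Combine the congruences pairwise.
gcd(129, 15) = 3 and 3 | (6 − 117), so the pair is consistent; merging gives k ≡ 246 (mod 645), where 645 = lcm(129, 15).
gcd(645, 21) = 3 and 3 | (0 − 246), so the pair is consistent; merging gives k ≡ 4116 (mod 4515), where 4515 = lcm(645, 21).
The solution is unique modulo lcm(129, 15, 21) = 4515.

4116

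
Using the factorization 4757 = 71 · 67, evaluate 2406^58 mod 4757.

Mod 71: 2406 ≡ 63; 63^58 ≡ 36 (mod 71).
Mod 67: 2406 ≡ 61; 61^58 ≡ 19 (mod 67).
Combine by CRT: x ≡ 36 (mod 71), x ≡ 19 (mod 67) ⇒ x ≡ 3302 (mod 4757).

3302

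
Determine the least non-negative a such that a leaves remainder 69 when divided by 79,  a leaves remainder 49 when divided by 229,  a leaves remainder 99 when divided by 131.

From a ≡ 69 (mod 79) write a = 69 + 79t. Substituting into a ≡ 49 (mod 229) gives 79t ≡ 209 (mod 229), and since 79⁻¹ ≡ 29 (mod 229), t ≡ 107. Hence a ≡ 69 + 79·107 = 8522 (mod 18091).
From a ≡ 8522 (mod 18091) write a = 8522 + 18091t. Substituting into a ≡ 99 (mod 131) gives 18091t ≡ 92 (mod 131), and since 13⁻¹ ≡ 121 (mod 131), t ≡ 128. Hence a ≡ 8522 + 18091·128 = 2324170 (mod 2369921).

2324170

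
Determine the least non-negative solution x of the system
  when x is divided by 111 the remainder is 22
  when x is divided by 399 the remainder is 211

gcd(111, 399) = 3 and 3 | (211 − 22), so the pair is consistent; merging gives x ≡ 7792 (mod 14763), where 14763 = lcm(111, 399).
The solution is unique modulo lcm(111, 399) = 14763.

7792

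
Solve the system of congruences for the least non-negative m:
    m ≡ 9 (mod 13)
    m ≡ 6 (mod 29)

35

Combine the congruences pairwise.
From m ≡ 9 (mod 13) write m = 9 + 13t. Substituting into m ≡ 6 (mod 29) gives 13t ≡ 26 (mod 29), and since 13⁻¹ ≡ 9 (mod 29), t ≡ 2. Hence m ≡ 9 + 13·2 = 35 (mod 377).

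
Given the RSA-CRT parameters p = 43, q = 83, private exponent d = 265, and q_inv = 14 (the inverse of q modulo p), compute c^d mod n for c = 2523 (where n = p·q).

d_p = d mod (p−1) = 265 mod 42 = 13; d_q = d mod (q−1) = 19.
m₁ = c^(d_p) mod p: c ≡ 29 (mod 43), and 29^13 mod 43 = 18.
m₂ = c^(d_q) mod q: c ≡ 33 (mod 83), and 33^19 mod 83 = 37.
h = q_inv·(m₁ − m₂) mod p = 14·(18 − 37) mod 43 = 35.
m = m₂ + h·q = 37 + 35·83 = 2942.

2942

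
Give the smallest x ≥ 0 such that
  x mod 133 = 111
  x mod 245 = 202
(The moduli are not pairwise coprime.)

4367

gcd(133, 245) = 7 and 7 | (202 − 111), so the pair is consistent; merging gives x ≡ 4367 (mod 4655), where 4655 = lcm(133, 245).
The solution is unique modulo lcm(133, 245) = 4655.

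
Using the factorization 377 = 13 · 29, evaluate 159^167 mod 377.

230

Mod 13: 159 ≡ 3; by Fermat, exponent reduces to 167 mod 12 = 11; 3^11 ≡ 9 (mod 13).
Mod 29: 159 ≡ 14; by Fermat, exponent reduces to 167 mod 28 = 27; 14^27 ≡ 27 (mod 29).
Combine by CRT: x ≡ 9 (mod 13), x ≡ 27 (mod 29) ⇒ x ≡ 230 (mod 377).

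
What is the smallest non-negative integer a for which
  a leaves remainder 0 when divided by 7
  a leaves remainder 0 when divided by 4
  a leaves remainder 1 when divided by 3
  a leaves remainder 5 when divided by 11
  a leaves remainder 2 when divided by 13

7672

Combine the congruences pairwise.
From a ≡ 0 (mod 7) write a = 0 + 7t. Substituting into a ≡ 0 (mod 4) gives 7t ≡ 0 (mod 4), and since 3⁻¹ ≡ 3 (mod 4), t ≡ 0. Hence a ≡ 0 + 7·0 = 0 (mod 28).
From a ≡ 0 (mod 28) write a = 0 + 28t. Substituting into a ≡ 1 (mod 3) gives 28t ≡ 1 (mod 3), and since 1⁻¹ ≡ 1 (mod 3), t ≡ 1. Hence a ≡ 0 + 28·1 = 28 (mod 84).
From a ≡ 28 (mod 84) write a = 28 + 84t. Substituting into a ≡ 5 (mod 11) gives 84t ≡ 10 (mod 11), and since 7⁻¹ ≡ 8 (mod 11), t ≡ 3. Hence a ≡ 28 + 84·3 = 280 (mod 924).
From a ≡ 280 (mod 924) write a = 280 + 924t. Substituting into a ≡ 2 (mod 13) gives 924t ≡ 8 (mod 13), and since 1⁻¹ ≡ 1 (mod 13), t ≡ 8. Hence a ≡ 280 + 924·8 = 7672 (mod 12012).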